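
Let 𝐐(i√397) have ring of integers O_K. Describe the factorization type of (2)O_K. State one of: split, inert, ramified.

d = -397 ≡ 3 (mod 4), so O_K = ℤ[√-397] and disc(K) = 4d = -1588.
2 divides disc(K) = -1588, so 2 ramifies.

p ramifies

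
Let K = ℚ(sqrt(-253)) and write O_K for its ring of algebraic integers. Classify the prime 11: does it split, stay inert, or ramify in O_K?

ramified

-253 mod 4 = 3, hence disc K = 4·(-253) = -1012 and O_K = ℤ[√-253].
Ramification test: 11 | -1012. The prime 11 ramifies in K.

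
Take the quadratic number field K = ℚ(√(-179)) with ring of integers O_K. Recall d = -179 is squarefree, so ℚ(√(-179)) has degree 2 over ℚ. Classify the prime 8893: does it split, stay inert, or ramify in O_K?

inert — (8893) stays prime in O_K

Since -179 ≡ 1 mod 4, the ring of integers is ℤ[(1+√-179)/2] with discriminant -179.
disc(K) = -179 is not divisible by 8893; 8893 is unramified.
Compute (-179/8893) via Euler: 8714^((8893-1)/2) mod 8893 = 8892, so (-179/8893) = -1.
Legendre symbol -1 ⇒ 8893 is inert.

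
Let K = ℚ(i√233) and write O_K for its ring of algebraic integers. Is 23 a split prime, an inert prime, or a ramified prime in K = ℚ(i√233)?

inert

Since -233 ≢ 1 mod 4, the ring of integers is ℤ[√-233] with discriminant 4·(-233) = -932.
Since gcd(23, -932) = 1 the prime 23 does not ramify.
Compute (-233/23) via Euler: 20^((23-1)/2) mod 23 = 22, so (-233/23) = -1.
(-233/23) = -1, so 23 is inert.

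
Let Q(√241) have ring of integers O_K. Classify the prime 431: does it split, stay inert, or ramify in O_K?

Since 241 ≡ 1 mod 4, the ring of integers is ℤ[(1+√241)/2] with discriminant 241.
disc(K) = 241 is not divisible by 431; 431 is unramified.
(241/431) = 241^215 mod 431 = 430, giving Legendre symbol -1.
(241/431) = -1, so 431 is inert.

remains prime (inert)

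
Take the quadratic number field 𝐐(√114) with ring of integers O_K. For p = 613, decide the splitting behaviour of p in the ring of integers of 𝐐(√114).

remains prime (inert)

d = 114 ≡ 2 (mod 4), so O_K = ℤ[√114] and disc(K) = 4d = 456.
613 ∤ 456, so 613 is unramified.
(114/613) = 114^306 mod 613 = 612, giving Legendre symbol -1.
Legendre symbol -1 ⇒ 613 is inert.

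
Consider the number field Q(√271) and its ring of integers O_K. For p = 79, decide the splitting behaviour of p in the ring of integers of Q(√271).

271 mod 4 = 3, hence disc K = 4·271 = 1084 and O_K = ℤ[√271].
Since gcd(79, 1084) = 1 the prime 79 does not ramify.
(271/79) = 34^39 mod 79 = 78, giving Legendre symbol -1.
Legendre symbol -1 ⇒ 79 is inert.

remains prime (inert)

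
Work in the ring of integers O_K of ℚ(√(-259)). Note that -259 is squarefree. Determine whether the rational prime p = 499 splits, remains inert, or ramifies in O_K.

-259 mod 4 = 1, hence disc K = -259 and O_K = ℤ[(1+√-259)/2].
disc(K) = -259 is not divisible by 499; 499 is unramified.
Euler's criterion: (-259)^249 mod 499 = 498. Thus (-259|499) = -1.
(-259/499) = -1, so 499 is inert.

inert — (499) stays prime in O_K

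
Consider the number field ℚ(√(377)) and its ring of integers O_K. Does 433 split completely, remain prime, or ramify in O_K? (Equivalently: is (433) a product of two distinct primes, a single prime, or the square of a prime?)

d = 377 ≡ 1 (mod 4), so O_K = ℤ[(1+√377)/2] and disc(K) = d = 377.
disc(K) = 377 is not divisible by 433; 433 is unramified.
Euler's criterion: 377^216 mod 433 = 432. Thus (377|433) = -1.
d is a non-residue mod p, hence 433 remains inert in O_K.

inert — (433) stays prime in O_K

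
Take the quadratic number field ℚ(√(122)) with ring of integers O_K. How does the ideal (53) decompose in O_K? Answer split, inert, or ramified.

53 splits in O_K

122 mod 4 = 2, hence disc K = 4·122 = 488 and O_K = ℤ[√122].
disc(K) = 488 is not divisible by 53; 53 is unramified.
Legendre symbol by Euler's criterion: (122/53) ≡ 122^26 ≡ 1 (mod 53), i.e. (122/53) = 1.
(122/53) = 1, so 53 splits.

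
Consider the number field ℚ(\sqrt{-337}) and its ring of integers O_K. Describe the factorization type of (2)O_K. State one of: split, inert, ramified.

p ramifies

-337 mod 4 = 3, hence disc K = 4·(-337) = -1348 and O_K = ℤ[√-337].
2 divides disc(K) = -1348, so 2 ramifies.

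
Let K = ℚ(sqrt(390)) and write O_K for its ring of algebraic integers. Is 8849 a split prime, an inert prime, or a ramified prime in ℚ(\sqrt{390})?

390 mod 4 = 2, hence disc K = 4·390 = 1560 and O_K = ℤ[√390].
disc(K) = 1560 is not divisible by 8849; 8849 is unramified.
Compute (390/8849) via Euler: 390^((8849-1)/2) mod 8849 = 8848, so (390/8849) = -1.
d is a non-residue mod p, hence 8849 remains inert in O_K.

8849 remains inert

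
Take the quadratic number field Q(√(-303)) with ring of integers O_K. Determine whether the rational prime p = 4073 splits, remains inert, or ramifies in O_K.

-303 mod 4 = 1, hence disc K = -303 and O_K = ℤ[(1+√-303)/2].
4073 ∤ -303, so 4073 is unramified.
Euler's criterion: (-303)^2036 mod 4073 = 4072. Thus (-303|4073) = -1.
d is a non-residue mod p, hence 4073 remains inert in O_K.

4073 remains inert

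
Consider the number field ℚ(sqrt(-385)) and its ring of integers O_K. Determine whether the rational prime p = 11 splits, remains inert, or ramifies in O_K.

Since -385 ≢ 1 mod 4, the ring of integers is ℤ[√-385] with discriminant 4·(-385) = -1540.
disc(K) = -1540 = 11·(-140), so p = 11 is ramified.

ramified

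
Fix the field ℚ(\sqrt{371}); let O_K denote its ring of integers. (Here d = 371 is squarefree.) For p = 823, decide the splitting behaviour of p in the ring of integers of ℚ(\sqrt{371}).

371 mod 4 = 3, hence disc K = 4·371 = 1484 and O_K = ℤ[√371].
823 ∤ 1484, so 823 is unramified.
Legendre symbol by Euler's criterion: (371/823) ≡ 371^411 ≡ 822 (mod 823), i.e. (371/823) = -1.
(371/823) = -1, so 823 is inert.

inert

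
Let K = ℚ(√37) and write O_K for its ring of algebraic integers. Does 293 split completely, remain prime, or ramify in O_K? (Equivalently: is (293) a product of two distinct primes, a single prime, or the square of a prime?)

split

37 mod 4 = 1, hence disc K = 37 and O_K = ℤ[(1+√37)/2].
293 ∤ 37, so 293 is unramified.
(37/293) = 37^146 mod 293 = 1, giving Legendre symbol 1.
Legendre symbol 1 ⇒ 293 is split.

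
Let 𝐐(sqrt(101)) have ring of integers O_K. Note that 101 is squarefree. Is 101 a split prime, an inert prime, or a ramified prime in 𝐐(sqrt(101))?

ramifies in O_K

d = 101 ≡ 1 (mod 4), so O_K = ℤ[(1+√101)/2] and disc(K) = d = 101.
Ramification test: 101 | 101. The prime 101 ramifies in K.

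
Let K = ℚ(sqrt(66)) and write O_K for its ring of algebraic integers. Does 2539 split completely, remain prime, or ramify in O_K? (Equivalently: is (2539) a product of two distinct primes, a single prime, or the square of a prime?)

Since 66 ≢ 1 mod 4, the ring of integers is ℤ[√66] with discriminant 4·66 = 264.
2539 ∤ 264, so 2539 is unramified.
(66/2539) = 66^1269 mod 2539 = 2538, giving Legendre symbol -1.
Legendre symbol -1 ⇒ 2539 is inert.

remains prime (inert)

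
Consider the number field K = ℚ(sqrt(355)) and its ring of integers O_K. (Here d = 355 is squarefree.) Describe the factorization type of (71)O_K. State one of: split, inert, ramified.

ramifies in O_K

355 mod 4 = 3, hence disc K = 4·355 = 1420 and O_K = ℤ[√355].
disc(K) = 1420 = 71·20, so p = 71 is ramified.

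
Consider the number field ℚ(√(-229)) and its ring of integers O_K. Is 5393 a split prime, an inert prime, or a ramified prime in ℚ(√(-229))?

Since -229 ≢ 1 mod 4, the ring of integers is ℤ[√-229] with discriminant 4·(-229) = -916.
Since gcd(5393, -916) = 1 the prime 5393 does not ramify.
Euler's criterion: (-229)^2696 mod 5393 = 1. Thus (-229|5393) = 1.
Legendre symbol 1 ⇒ 5393 is split.

split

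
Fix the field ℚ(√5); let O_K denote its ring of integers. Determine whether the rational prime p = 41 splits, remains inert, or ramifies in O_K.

5 mod 4 = 1, hence disc K = 5 and O_K = ℤ[(1+√5)/2].
Since gcd(41, 5) = 1 the prime 41 does not ramify.
(5/41) = 5^20 mod 41 = 1, giving Legendre symbol 1.
d is a quadratic residue mod p, hence 41 splits in O_K.

split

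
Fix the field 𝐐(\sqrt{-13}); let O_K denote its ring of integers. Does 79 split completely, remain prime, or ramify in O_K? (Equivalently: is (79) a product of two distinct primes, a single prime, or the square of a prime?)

remains prime (inert)

-13 mod 4 = 3, hence disc K = 4·(-13) = -52 and O_K = ℤ[√-13].
Since gcd(79, -52) = 1 the prime 79 does not ramify.
(-13/79) = 66^39 mod 79 = 78, giving Legendre symbol -1.
Legendre symbol -1 ⇒ 79 is inert.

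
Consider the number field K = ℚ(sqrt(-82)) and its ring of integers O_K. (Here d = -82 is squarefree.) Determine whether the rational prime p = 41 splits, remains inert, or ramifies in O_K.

ramifies in O_K

-82 mod 4 = 2, hence disc K = 4·(-82) = -328 and O_K = ℤ[√-82].
41 divides disc(K) = -328, so 41 ramifies.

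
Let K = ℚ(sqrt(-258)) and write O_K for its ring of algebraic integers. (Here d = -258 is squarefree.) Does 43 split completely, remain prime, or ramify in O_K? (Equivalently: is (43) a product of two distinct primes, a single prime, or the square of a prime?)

ramifies in O_K

d = -258 ≡ 2 (mod 4), so O_K = ℤ[√-258] and disc(K) = 4d = -1032.
disc(K) = -1032 = 43·(-24), so p = 43 is ramified.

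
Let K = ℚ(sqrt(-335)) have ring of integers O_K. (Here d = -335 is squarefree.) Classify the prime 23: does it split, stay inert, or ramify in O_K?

remains prime (inert)

-335 mod 4 = 1, hence disc K = -335 and O_K = ℤ[(1+√-335)/2].
Since gcd(23, -335) = 1 the prime 23 does not ramify.
Legendre symbol by Euler's criterion: (-335/23) ≡ (-335)^11 ≡ 22 (mod 23), i.e. (-335/23) = -1.
Legendre symbol -1 ⇒ 23 is inert.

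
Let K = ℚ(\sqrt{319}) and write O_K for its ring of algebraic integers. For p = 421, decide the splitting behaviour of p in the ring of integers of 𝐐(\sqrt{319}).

Since 319 ≢ 1 mod 4, the ring of integers is ℤ[√319] with discriminant 4·319 = 1276.
Since gcd(421, 1276) = 1 the prime 421 does not ramify.
Compute (319/421) via Euler: 319^((421-1)/2) mod 421 = 420, so (319/421) = -1.
(319/421) = -1, so 421 is inert.

p is inert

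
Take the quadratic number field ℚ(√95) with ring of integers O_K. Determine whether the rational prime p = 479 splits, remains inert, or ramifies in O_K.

inert — (479) stays prime in O_K

95 mod 4 = 3, hence disc K = 4·95 = 380 and O_K = ℤ[√95].
Since gcd(479, 380) = 1 the prime 479 does not ramify.
Legendre symbol by Euler's criterion: (95/479) ≡ 95^239 ≡ 478 (mod 479), i.e. (95/479) = -1.
Legendre symbol -1 ⇒ 479 is inert.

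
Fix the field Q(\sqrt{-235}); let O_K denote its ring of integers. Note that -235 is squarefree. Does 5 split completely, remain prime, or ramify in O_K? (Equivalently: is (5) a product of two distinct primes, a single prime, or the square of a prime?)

p ramifies

Since -235 ≡ 1 mod 4, the ring of integers is ℤ[(1+√-235)/2] with discriminant -235.
Ramification test: 5 | -235. The prime 5 ramifies in K.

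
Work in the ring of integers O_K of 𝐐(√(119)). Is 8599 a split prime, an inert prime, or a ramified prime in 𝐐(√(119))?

119 mod 4 = 3, hence disc K = 4·119 = 476 and O_K = ℤ[√119].
disc(K) = 476 is not divisible by 8599; 8599 is unramified.
Legendre symbol by Euler's criterion: (119/8599) ≡ 119^4299 ≡ 8598 (mod 8599), i.e. (119/8599) = -1.
d is a non-residue mod p, hence 8599 remains inert in O_K.

remains prime (inert)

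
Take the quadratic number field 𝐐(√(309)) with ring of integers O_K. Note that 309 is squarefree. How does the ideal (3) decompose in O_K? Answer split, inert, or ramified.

Since 309 ≡ 1 mod 4, the ring of integers is ℤ[(1+√309)/2] with discriminant 309.
disc(K) = 309 = 3·103, so p = 3 is ramified.

ramified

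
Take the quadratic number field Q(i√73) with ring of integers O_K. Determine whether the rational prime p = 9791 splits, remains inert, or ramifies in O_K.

inert

-73 mod 4 = 3, hence disc K = 4·(-73) = -292 and O_K = ℤ[√-73].
9791 ∤ -292, so 9791 is unramified.
Legendre symbol by Euler's criterion: (-73/9791) ≡ (-73)^4895 ≡ 9790 (mod 9791), i.e. (-73/9791) = -1.
Legendre symbol -1 ⇒ 9791 is inert.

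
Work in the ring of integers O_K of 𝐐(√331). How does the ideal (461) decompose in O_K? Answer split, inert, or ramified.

Since 331 ≢ 1 mod 4, the ring of integers is ℤ[√331] with discriminant 4·331 = 1324.
461 ∤ 1324, so 461 is unramified.
Legendre symbol by Euler's criterion: (331/461) ≡ 331^230 ≡ 1 (mod 461), i.e. (331/461) = 1.
d is a quadratic residue mod p, hence 461 splits in O_K.

461 splits in O_K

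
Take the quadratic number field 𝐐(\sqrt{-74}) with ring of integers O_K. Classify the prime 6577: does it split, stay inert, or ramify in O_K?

Since -74 ≢ 1 mod 4, the ring of integers is ℤ[√-74] with discriminant 4·(-74) = -296.
6577 ∤ -296, so 6577 is unramified.
Legendre symbol by Euler's criterion: (-74/6577) ≡ (-74)^3288 ≡ 1 (mod 6577), i.e. (-74/6577) = 1.
(-74/6577) = 1, so 6577 splits.

split — (6577) = 𝔭₁𝔭₂ with 𝔭₁ ≠ 𝔭₂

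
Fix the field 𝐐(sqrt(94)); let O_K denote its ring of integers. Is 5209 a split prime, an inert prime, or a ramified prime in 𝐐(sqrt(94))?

inert

d = 94 ≡ 2 (mod 4), so O_K = ℤ[√94] and disc(K) = 4d = 376.
disc(K) = 376 is not divisible by 5209; 5209 is unramified.
Compute (94/5209) via Euler: 94^((5209-1)/2) mod 5209 = 5208, so (94/5209) = -1.
Legendre symbol -1 ⇒ 5209 is inert.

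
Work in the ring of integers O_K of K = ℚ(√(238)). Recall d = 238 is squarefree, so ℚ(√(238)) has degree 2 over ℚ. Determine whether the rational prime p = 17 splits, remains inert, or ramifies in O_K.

17 is ramified

d = 238 ≡ 2 (mod 4), so O_K = ℤ[√238] and disc(K) = 4d = 952.
Ramification test: 17 | 952. The prime 17 ramifies in K.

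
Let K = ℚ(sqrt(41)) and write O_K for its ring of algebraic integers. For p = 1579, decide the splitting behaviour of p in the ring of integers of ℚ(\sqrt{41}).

d = 41 ≡ 1 (mod 4), so O_K = ℤ[(1+√41)/2] and disc(K) = d = 41.
Since gcd(1579, 41) = 1 the prime 1579 does not ramify.
Compute (41/1579) via Euler: 41^((1579-1)/2) mod 1579 = 1, so (41/1579) = 1.
(41/1579) = 1, so 1579 splits.

splits completely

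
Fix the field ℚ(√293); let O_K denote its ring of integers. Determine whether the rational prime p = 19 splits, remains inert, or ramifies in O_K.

inert

d = 293 ≡ 1 (mod 4), so O_K = ℤ[(1+√293)/2] and disc(K) = d = 293.
disc(K) = 293 is not divisible by 19; 19 is unramified.
(293/19) = 8^9 mod 19 = 18, giving Legendre symbol -1.
Legendre symbol -1 ⇒ 19 is inert.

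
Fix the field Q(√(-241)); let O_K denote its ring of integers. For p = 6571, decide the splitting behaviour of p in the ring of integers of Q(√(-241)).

remains prime (inert)

Since -241 ≢ 1 mod 4, the ring of integers is ℤ[√-241] with discriminant 4·(-241) = -964.
6571 ∤ -964, so 6571 is unramified.
(-241/6571) = 6330^3285 mod 6571 = 6570, giving Legendre symbol -1.
d is a non-residue mod p, hence 6571 remains inert in O_K.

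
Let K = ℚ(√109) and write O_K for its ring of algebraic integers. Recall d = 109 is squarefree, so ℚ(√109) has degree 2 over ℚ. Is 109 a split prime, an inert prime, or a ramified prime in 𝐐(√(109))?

d = 109 ≡ 1 (mod 4), so O_K = ℤ[(1+√109)/2] and disc(K) = d = 109.
109 divides disc(K) = 109, so 109 ramifies.

ramified — (109) = 𝔭²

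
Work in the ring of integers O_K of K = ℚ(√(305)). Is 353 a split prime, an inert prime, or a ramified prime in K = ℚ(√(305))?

d = 305 ≡ 1 (mod 4), so O_K = ℤ[(1+√305)/2] and disc(K) = d = 305.
Since gcd(353, 305) = 1 the prime 353 does not ramify.
Compute (305/353) via Euler: 305^((353-1)/2) mod 353 = 352, so (305/353) = -1.
(305/353) = -1, so 353 is inert.

inert — (353) stays prime in O_K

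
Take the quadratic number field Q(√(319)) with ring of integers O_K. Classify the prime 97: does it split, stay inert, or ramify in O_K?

Since 319 ≢ 1 mod 4, the ring of integers is ℤ[√319] with discriminant 4·319 = 1276.
97 ∤ 1276, so 97 is unramified.
(319/97) = 28^48 mod 97 = 96, giving Legendre symbol -1.
d is a non-residue mod p, hence 97 remains inert in O_K.

inert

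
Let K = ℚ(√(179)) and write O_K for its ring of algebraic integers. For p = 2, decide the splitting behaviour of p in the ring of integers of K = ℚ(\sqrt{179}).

Since 179 ≢ 1 mod 4, the ring of integers is ℤ[√179] with discriminant 4·179 = 716.
2 divides disc(K) = 716, so 2 ramifies.

ramified — (2) = 𝔭²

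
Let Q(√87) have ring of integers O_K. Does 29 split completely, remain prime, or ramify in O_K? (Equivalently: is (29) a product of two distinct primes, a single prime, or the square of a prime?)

d = 87 ≡ 3 (mod 4), so O_K = ℤ[√87] and disc(K) = 4d = 348.
Ramification test: 29 | 348. The prime 29 ramifies in K.

p ramifies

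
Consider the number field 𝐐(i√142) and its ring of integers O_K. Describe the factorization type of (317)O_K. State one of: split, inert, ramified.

d = -142 ≡ 2 (mod 4), so O_K = ℤ[√-142] and disc(K) = 4d = -568.
disc(K) = -568 is not divisible by 317; 317 is unramified.
Compute (-142/317) via Euler: 175^((317-1)/2) mod 317 = 1, so (-142/317) = 1.
(-142/317) = 1, so 317 splits.

splits completely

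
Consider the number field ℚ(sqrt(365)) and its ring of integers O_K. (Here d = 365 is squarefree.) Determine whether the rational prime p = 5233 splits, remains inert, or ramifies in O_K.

inert

365 mod 4 = 1, hence disc K = 365 and O_K = ℤ[(1+√365)/2].
disc(K) = 365 is not divisible by 5233; 5233 is unramified.
Compute (365/5233) via Euler: 365^((5233-1)/2) mod 5233 = 5232, so (365/5233) = -1.
Legendre symbol -1 ⇒ 5233 is inert.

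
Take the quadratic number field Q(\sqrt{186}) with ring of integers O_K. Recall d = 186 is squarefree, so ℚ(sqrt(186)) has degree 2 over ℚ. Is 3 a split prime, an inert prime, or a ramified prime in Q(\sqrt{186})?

186 mod 4 = 2, hence disc K = 4·186 = 744 and O_K = ℤ[√186].
disc(K) = 744 = 3·248, so p = 3 is ramified.

3 is ramified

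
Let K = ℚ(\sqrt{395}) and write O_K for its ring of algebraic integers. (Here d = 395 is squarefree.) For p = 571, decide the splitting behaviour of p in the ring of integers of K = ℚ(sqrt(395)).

d = 395 ≡ 3 (mod 4), so O_K = ℤ[√395] and disc(K) = 4d = 1580.
Since gcd(571, 1580) = 1 the prime 571 does not ramify.
(395/571) = 395^285 mod 571 = 570, giving Legendre symbol -1.
d is a non-residue mod p, hence 571 remains inert in O_K.

inert — (571) stays prime in O_K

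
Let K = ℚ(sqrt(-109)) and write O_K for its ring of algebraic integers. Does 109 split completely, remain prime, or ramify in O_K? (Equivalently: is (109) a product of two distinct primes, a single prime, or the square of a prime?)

d = -109 ≡ 3 (mod 4), so O_K = ℤ[√-109] and disc(K) = 4d = -436.
disc(K) = -436 = 109·(-4), so p = 109 is ramified.

ramified — (109) = 𝔭²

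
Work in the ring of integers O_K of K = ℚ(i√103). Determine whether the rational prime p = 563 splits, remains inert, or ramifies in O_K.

remains prime (inert)

Since -103 ≡ 1 mod 4, the ring of integers is ℤ[(1+√-103)/2] with discriminant -103.
563 ∤ -103, so 563 is unramified.
Euler's criterion: (-103)^281 mod 563 = 562. Thus (-103|563) = -1.
d is a non-residue mod p, hence 563 remains inert in O_K.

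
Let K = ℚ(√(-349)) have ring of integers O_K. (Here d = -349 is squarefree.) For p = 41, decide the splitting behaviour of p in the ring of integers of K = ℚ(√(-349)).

d = -349 ≡ 3 (mod 4), so O_K = ℤ[√-349] and disc(K) = 4d = -1396.
Since gcd(41, -1396) = 1 the prime 41 does not ramify.
(-349/41) = 20^20 mod 41 = 1, giving Legendre symbol 1.
(-349/41) = 1, so 41 splits.

p splits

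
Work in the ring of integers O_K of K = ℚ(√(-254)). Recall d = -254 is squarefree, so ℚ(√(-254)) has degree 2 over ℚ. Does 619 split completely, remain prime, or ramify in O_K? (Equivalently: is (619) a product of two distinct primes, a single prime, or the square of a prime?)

p splits

d = -254 ≡ 2 (mod 4), so O_K = ℤ[√-254] and disc(K) = 4d = -1016.
619 ∤ -1016, so 619 is unramified.
Legendre symbol by Euler's criterion: (-254/619) ≡ (-254)^309 ≡ 1 (mod 619), i.e. (-254/619) = 1.
Legendre symbol 1 ⇒ 619 is split.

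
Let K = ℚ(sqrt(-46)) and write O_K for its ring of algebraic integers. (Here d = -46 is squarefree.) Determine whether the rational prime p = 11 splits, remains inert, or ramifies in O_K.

d = -46 ≡ 2 (mod 4), so O_K = ℤ[√-46] and disc(K) = 4d = -184.
11 ∤ -184, so 11 is unramified.
Legendre symbol by Euler's criterion: (-46/11) ≡ (-46)^5 ≡ 1 (mod 11), i.e. (-46/11) = 1.
d is a quadratic residue mod p, hence 11 splits in O_K.

p splits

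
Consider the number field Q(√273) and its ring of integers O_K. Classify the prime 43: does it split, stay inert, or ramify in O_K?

d = 273 ≡ 1 (mod 4), so O_K = ℤ[(1+√273)/2] and disc(K) = d = 273.
disc(K) = 273 is not divisible by 43; 43 is unramified.
(273/43) = 15^21 mod 43 = 1, giving Legendre symbol 1.
Legendre symbol 1 ⇒ 43 is split.

splits completely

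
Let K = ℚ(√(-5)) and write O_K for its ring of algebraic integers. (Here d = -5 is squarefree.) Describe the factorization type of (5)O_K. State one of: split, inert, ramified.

ramified — (5) = 𝔭²

Since -5 ≢ 1 mod 4, the ring of integers is ℤ[√-5] with discriminant 4·(-5) = -20.
5 divides disc(K) = -20, so 5 ramifies.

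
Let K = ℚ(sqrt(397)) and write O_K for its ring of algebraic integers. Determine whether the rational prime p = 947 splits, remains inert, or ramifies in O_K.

p is inert

Since 397 ≡ 1 mod 4, the ring of integers is ℤ[(1+√397)/2] with discriminant 397.
Since gcd(947, 397) = 1 the prime 947 does not ramify.
Compute (397/947) via Euler: 397^((947-1)/2) mod 947 = 946, so (397/947) = -1.
(397/947) = -1, so 947 is inert.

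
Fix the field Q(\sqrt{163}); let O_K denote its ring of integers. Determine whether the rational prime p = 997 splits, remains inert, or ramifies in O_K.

remains prime (inert)

Since 163 ≢ 1 mod 4, the ring of integers is ℤ[√163] with discriminant 4·163 = 652.
Since gcd(997, 652) = 1 the prime 997 does not ramify.
Euler's criterion: 163^498 mod 997 = 996. Thus (163|997) = -1.
Legendre symbol -1 ⇒ 997 is inert.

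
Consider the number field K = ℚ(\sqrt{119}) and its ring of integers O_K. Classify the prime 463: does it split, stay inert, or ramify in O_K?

inert

119 mod 4 = 3, hence disc K = 4·119 = 476 and O_K = ℤ[√119].
463 ∤ 476, so 463 is unramified.
Euler's criterion: 119^231 mod 463 = 462. Thus (119|463) = -1.
Legendre symbol -1 ⇒ 463 is inert.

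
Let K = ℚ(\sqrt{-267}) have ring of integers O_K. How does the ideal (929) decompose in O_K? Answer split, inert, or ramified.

Since -267 ≡ 1 mod 4, the ring of integers is ℤ[(1+√-267)/2] with discriminant -267.
disc(K) = -267 is not divisible by 929; 929 is unramified.
Euler's criterion: (-267)^464 mod 929 = 928. Thus (-267|929) = -1.
d is a non-residue mod p, hence 929 remains inert in O_K.

929 remains inert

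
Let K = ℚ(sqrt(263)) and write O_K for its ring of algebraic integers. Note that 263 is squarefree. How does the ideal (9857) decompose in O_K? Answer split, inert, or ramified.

d = 263 ≡ 3 (mod 4), so O_K = ℤ[√263] and disc(K) = 4d = 1052.
9857 ∤ 1052, so 9857 is unramified.
Compute (263/9857) via Euler: 263^((9857-1)/2) mod 9857 = 9856, so (263/9857) = -1.
Legendre symbol -1 ⇒ 9857 is inert.

inert — (9857) stays prime in O_K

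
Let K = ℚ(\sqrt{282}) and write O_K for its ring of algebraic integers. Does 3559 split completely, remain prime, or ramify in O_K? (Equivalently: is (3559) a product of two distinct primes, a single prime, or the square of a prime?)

d = 282 ≡ 2 (mod 4), so O_K = ℤ[√282] and disc(K) = 4d = 1128.
disc(K) = 1128 is not divisible by 3559; 3559 is unramified.
(282/3559) = 282^1779 mod 3559 = 1, giving Legendre symbol 1.
d is a quadratic residue mod p, hence 3559 splits in O_K.

split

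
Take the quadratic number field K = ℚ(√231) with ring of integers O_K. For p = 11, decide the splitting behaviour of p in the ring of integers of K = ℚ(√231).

d = 231 ≡ 3 (mod 4), so O_K = ℤ[√231] and disc(K) = 4d = 924.
Ramification test: 11 | 924. The prime 11 ramifies in K.

11 is ramified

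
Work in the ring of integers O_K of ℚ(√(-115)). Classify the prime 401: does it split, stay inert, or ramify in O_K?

-115 mod 4 = 1, hence disc K = -115 and O_K = ℤ[(1+√-115)/2].
disc(K) = -115 is not divisible by 401; 401 is unramified.
Euler's criterion: (-115)^200 mod 401 = 400. Thus (-115|401) = -1.
Legendre symbol -1 ⇒ 401 is inert.

remains prime (inert)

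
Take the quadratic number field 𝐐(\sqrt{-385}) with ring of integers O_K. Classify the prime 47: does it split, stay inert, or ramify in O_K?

-385 mod 4 = 3, hence disc K = 4·(-385) = -1540 and O_K = ℤ[√-385].
47 ∤ -1540, so 47 is unramified.
Euler's criterion: (-385)^23 mod 47 = 46. Thus (-385|47) = -1.
Legendre symbol -1 ⇒ 47 is inert.

p is inert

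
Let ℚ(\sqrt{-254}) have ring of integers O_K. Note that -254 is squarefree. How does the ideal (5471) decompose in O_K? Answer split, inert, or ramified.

p is inert

-254 mod 4 = 2, hence disc K = 4·(-254) = -1016 and O_K = ℤ[√-254].
disc(K) = -1016 is not divisible by 5471; 5471 is unramified.
Euler's criterion: (-254)^2735 mod 5471 = 5470. Thus (-254|5471) = -1.
Legendre symbol -1 ⇒ 5471 is inert.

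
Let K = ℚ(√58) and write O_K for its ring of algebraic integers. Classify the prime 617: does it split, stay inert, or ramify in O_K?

inert

58 mod 4 = 2, hence disc K = 4·58 = 232 and O_K = ℤ[√58].
617 ∤ 232, so 617 is unramified.
(58/617) = 58^308 mod 617 = 616, giving Legendre symbol -1.
Legendre symbol -1 ⇒ 617 is inert.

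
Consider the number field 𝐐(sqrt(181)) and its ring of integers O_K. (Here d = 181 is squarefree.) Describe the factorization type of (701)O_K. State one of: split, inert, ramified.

181 mod 4 = 1, hence disc K = 181 and O_K = ℤ[(1+√181)/2].
disc(K) = 181 is not divisible by 701; 701 is unramified.
Euler's criterion: 181^350 mod 701 = 700. Thus (181|701) = -1.
d is a non-residue mod p, hence 701 remains inert in O_K.

p is inert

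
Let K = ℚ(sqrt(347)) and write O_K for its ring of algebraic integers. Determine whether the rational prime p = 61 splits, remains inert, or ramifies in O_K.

347 mod 4 = 3, hence disc K = 4·347 = 1388 and O_K = ℤ[√347].
61 ∤ 1388, so 61 is unramified.
(347/61) = 42^30 mod 61 = 1, giving Legendre symbol 1.
Legendre symbol 1 ⇒ 61 is split.

split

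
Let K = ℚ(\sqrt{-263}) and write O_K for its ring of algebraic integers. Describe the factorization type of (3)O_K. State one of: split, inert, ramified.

Since -263 ≡ 1 mod 4, the ring of integers is ℤ[(1+√-263)/2] with discriminant -263.
3 ∤ -263, so 3 is unramified.
Euler's criterion: (-263)^1 mod 3 = 1. Thus (-263|3) = 1.
Legendre symbol 1 ⇒ 3 is split.

split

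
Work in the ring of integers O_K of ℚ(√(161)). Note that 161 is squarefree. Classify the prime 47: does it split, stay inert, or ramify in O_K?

p is inert

Since 161 ≡ 1 mod 4, the ring of integers is ℤ[(1+√161)/2] with discriminant 161.
Since gcd(47, 161) = 1 the prime 47 does not ramify.
Euler's criterion: 161^23 mod 47 = 46. Thus (161|47) = -1.
Legendre symbol -1 ⇒ 47 is inert.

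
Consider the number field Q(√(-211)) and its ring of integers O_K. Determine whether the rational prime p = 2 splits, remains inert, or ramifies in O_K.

inert — (2) stays prime in O_K

-211 mod 4 = 1, hence disc K = -211 and O_K = ℤ[(1+√-211)/2].
Since gcd(2, -211) = 1 the prime 2 does not ramify.
d ≡ 5 (mod 8); the supplementary law gives 2 inert.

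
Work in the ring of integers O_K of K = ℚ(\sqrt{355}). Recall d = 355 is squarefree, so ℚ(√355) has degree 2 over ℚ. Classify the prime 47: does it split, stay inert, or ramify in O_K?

355 mod 4 = 3, hence disc K = 4·355 = 1420 and O_K = ℤ[√355].
47 ∤ 1420, so 47 is unramified.
Euler's criterion: 355^23 mod 47 = 46. Thus (355|47) = -1.
d is a non-residue mod p, hence 47 remains inert in O_K.

inert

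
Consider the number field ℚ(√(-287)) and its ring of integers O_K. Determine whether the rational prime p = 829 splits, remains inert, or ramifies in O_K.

inert — (829) stays prime in O_K

d = -287 ≡ 1 (mod 4), so O_K = ℤ[(1+√-287)/2] and disc(K) = d = -287.
829 ∤ -287, so 829 is unramified.
(-287/829) = 542^414 mod 829 = 828, giving Legendre symbol -1.
(-287/829) = -1, so 829 is inert.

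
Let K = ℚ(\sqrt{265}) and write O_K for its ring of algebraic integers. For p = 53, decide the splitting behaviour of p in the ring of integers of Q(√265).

ramifies in O_K

265 mod 4 = 1, hence disc K = 265 and O_K = ℤ[(1+√265)/2].
Ramification test: 53 | 265. The prime 53 ramifies in K.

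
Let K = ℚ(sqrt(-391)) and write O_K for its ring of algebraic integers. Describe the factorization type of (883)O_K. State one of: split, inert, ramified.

splits completely

Since -391 ≡ 1 mod 4, the ring of integers is ℤ[(1+√-391)/2] with discriminant -391.
883 ∤ -391, so 883 is unramified.
Euler's criterion: (-391)^441 mod 883 = 1. Thus (-391|883) = 1.
d is a quadratic residue mod p, hence 883 splits in O_K.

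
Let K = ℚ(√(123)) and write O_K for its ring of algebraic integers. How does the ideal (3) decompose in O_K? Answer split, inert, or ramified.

Since 123 ≢ 1 mod 4, the ring of integers is ℤ[√123] with discriminant 4·123 = 492.
disc(K) = 492 = 3·164, so p = 3 is ramified.

p ramifies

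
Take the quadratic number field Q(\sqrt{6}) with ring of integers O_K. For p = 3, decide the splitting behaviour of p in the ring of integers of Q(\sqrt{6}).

ramified

d = 6 ≡ 2 (mod 4), so O_K = ℤ[√6] and disc(K) = 4d = 24.
disc(K) = 24 = 3·8, so p = 3 is ramified.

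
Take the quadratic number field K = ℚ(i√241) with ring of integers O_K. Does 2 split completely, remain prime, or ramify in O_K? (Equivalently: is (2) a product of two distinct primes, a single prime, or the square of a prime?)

ramifies in O_K

Since -241 ≢ 1 mod 4, the ring of integers is ℤ[√-241] with discriminant 4·(-241) = -964.
2 divides disc(K) = -964, so 2 ramifies.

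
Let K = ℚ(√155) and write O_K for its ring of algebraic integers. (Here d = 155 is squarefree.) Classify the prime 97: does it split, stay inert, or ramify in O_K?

97 remains inert

155 mod 4 = 3, hence disc K = 4·155 = 620 and O_K = ℤ[√155].
disc(K) = 620 is not divisible by 97; 97 is unramified.
Legendre symbol by Euler's criterion: (155/97) ≡ 155^48 ≡ 96 (mod 97), i.e. (155/97) = -1.
(155/97) = -1, so 97 is inert.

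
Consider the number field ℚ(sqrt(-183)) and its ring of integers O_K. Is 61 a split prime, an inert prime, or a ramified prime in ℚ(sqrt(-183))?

d = -183 ≡ 1 (mod 4), so O_K = ℤ[(1+√-183)/2] and disc(K) = d = -183.
61 divides disc(K) = -183, so 61 ramifies.

p ramifies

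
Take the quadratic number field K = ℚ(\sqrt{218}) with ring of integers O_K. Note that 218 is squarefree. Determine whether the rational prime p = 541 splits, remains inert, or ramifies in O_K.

218 mod 4 = 2, hence disc K = 4·218 = 872 and O_K = ℤ[√218].
disc(K) = 872 is not divisible by 541; 541 is unramified.
Euler's criterion: 218^270 mod 541 = 540. Thus (218|541) = -1.
(218/541) = -1, so 541 is inert.

541 remains inert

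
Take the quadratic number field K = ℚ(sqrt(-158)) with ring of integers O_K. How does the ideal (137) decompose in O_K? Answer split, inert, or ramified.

inert — (137) stays prime in O_K

d = -158 ≡ 2 (mod 4), so O_K = ℤ[√-158] and disc(K) = 4d = -632.
disc(K) = -632 is not divisible by 137; 137 is unramified.
Legendre symbol by Euler's criterion: (-158/137) ≡ (-158)^68 ≡ 136 (mod 137), i.e. (-158/137) = -1.
(-158/137) = -1, so 137 is inert.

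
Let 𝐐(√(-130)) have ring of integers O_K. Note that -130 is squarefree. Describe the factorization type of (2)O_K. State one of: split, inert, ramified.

p ramifies

-130 mod 4 = 2, hence disc K = 4·(-130) = -520 and O_K = ℤ[√-130].
2 divides disc(K) = -520, so 2 ramifies.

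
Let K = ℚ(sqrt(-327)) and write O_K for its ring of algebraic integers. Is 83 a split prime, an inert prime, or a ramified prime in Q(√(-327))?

inert — (83) stays prime in O_K

d = -327 ≡ 1 (mod 4), so O_K = ℤ[(1+√-327)/2] and disc(K) = d = -327.
disc(K) = -327 is not divisible by 83; 83 is unramified.
Legendre symbol by Euler's criterion: (-327/83) ≡ (-327)^41 ≡ 82 (mod 83), i.e. (-327/83) = -1.
d is a non-residue mod p, hence 83 remains inert in O_K.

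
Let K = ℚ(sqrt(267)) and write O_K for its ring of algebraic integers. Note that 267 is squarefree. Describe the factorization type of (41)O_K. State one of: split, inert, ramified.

267 mod 4 = 3, hence disc K = 4·267 = 1068 and O_K = ℤ[√267].
disc(K) = 1068 is not divisible by 41; 41 is unramified.
Legendre symbol by Euler's criterion: (267/41) ≡ 267^20 ≡ 1 (mod 41), i.e. (267/41) = 1.
Legendre symbol 1 ⇒ 41 is split.

41 splits in O_K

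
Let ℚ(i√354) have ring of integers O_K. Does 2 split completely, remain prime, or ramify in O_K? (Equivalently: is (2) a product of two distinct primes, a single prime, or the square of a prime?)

ramified

Since -354 ≢ 1 mod 4, the ring of integers is ℤ[√-354] with discriminant 4·(-354) = -1416.
2 divides disc(K) = -1416, so 2 ramifies.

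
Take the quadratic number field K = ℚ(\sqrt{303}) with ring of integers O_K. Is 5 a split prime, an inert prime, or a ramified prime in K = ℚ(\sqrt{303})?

remains prime (inert)

303 mod 4 = 3, hence disc K = 4·303 = 1212 and O_K = ℤ[√303].
5 ∤ 1212, so 5 is unramified.
Euler's criterion: 303^2 mod 5 = 4. Thus (303|5) = -1.
(303/5) = -1, so 5 is inert.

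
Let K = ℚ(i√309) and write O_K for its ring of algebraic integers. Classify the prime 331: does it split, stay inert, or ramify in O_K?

Since -309 ≢ 1 mod 4, the ring of integers is ℤ[√-309] with discriminant 4·(-309) = -1236.
disc(K) = -1236 is not divisible by 331; 331 is unramified.
Compute (-309/331) via Euler: 22^((331-1)/2) mod 331 = 1, so (-309/331) = 1.
Legendre symbol 1 ⇒ 331 is split.

p splits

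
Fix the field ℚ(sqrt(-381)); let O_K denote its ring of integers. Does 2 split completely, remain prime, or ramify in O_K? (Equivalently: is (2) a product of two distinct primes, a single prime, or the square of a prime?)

Since -381 ≢ 1 mod 4, the ring of integers is ℤ[√-381] with discriminant 4·(-381) = -1524.
Ramification test: 2 | -1524. The prime 2 ramifies in K.

p ramifies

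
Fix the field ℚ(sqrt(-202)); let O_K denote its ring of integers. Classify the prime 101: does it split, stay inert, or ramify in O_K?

p ramifies

-202 mod 4 = 2, hence disc K = 4·(-202) = -808 and O_K = ℤ[√-202].
disc(K) = -808 = 101·(-8), so p = 101 is ramified.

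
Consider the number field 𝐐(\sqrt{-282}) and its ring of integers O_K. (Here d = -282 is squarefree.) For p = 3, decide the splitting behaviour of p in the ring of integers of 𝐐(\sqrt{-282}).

d = -282 ≡ 2 (mod 4), so O_K = ℤ[√-282] and disc(K) = 4d = -1128.
disc(K) = -1128 = 3·(-376), so p = 3 is ramified.

ramifies in O_K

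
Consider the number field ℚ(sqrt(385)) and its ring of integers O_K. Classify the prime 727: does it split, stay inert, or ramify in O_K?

Since 385 ≡ 1 mod 4, the ring of integers is ℤ[(1+√385)/2] with discriminant 385.
Since gcd(727, 385) = 1 the prime 727 does not ramify.
Compute (385/727) via Euler: 385^((727-1)/2) mod 727 = 1, so (385/727) = 1.
Legendre symbol 1 ⇒ 727 is split.

splits completely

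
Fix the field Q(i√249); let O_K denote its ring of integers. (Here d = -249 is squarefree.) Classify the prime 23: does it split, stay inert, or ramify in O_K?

23 splits in O_K

d = -249 ≡ 3 (mod 4), so O_K = ℤ[√-249] and disc(K) = 4d = -996.
disc(K) = -996 is not divisible by 23; 23 is unramified.
(-249/23) = 4^11 mod 23 = 1, giving Legendre symbol 1.
(-249/23) = 1, so 23 splits.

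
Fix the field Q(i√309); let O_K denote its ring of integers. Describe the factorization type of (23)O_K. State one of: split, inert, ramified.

split

d = -309 ≡ 3 (mod 4), so O_K = ℤ[√-309] and disc(K) = 4d = -1236.
disc(K) = -1236 is not divisible by 23; 23 is unramified.
Compute (-309/23) via Euler: 13^((23-1)/2) mod 23 = 1, so (-309/23) = 1.
Legendre symbol 1 ⇒ 23 is split.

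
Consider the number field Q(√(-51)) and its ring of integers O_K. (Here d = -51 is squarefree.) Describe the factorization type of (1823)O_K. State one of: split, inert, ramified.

p is inert

-51 mod 4 = 1, hence disc K = -51 and O_K = ℤ[(1+√-51)/2].
Since gcd(1823, -51) = 1 the prime 1823 does not ramify.
(-51/1823) = 1772^911 mod 1823 = 1822, giving Legendre symbol -1.
d is a non-residue mod p, hence 1823 remains inert in O_K.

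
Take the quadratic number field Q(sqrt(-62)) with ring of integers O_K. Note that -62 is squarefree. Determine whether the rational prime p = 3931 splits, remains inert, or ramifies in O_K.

d = -62 ≡ 2 (mod 4), so O_K = ℤ[√-62] and disc(K) = 4d = -248.
3931 ∤ -248, so 3931 is unramified.
(-62/3931) = 3869^1965 mod 3931 = 3930, giving Legendre symbol -1.
Legendre symbol -1 ⇒ 3931 is inert.

inert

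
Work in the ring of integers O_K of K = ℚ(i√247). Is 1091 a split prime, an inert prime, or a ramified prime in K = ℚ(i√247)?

inert

-247 mod 4 = 1, hence disc K = -247 and O_K = ℤ[(1+√-247)/2].
Since gcd(1091, -247) = 1 the prime 1091 does not ramify.
Compute (-247/1091) via Euler: 844^((1091-1)/2) mod 1091 = 1090, so (-247/1091) = -1.
d is a non-residue mod p, hence 1091 remains inert in O_K.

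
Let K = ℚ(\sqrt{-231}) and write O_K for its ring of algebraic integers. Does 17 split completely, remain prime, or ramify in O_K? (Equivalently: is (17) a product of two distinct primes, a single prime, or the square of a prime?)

inert

Since -231 ≡ 1 mod 4, the ring of integers is ℤ[(1+√-231)/2] with discriminant -231.
Since gcd(17, -231) = 1 the prime 17 does not ramify.
Legendre symbol by Euler's criterion: (-231/17) ≡ (-231)^8 ≡ 16 (mod 17), i.e. (-231/17) = -1.
Legendre symbol -1 ⇒ 17 is inert.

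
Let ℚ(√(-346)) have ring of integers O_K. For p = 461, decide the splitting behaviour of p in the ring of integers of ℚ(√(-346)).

-346 mod 4 = 2, hence disc K = 4·(-346) = -1384 and O_K = ℤ[√-346].
disc(K) = -1384 is not divisible by 461; 461 is unramified.
Euler's criterion: (-346)^230 mod 461 = 1. Thus (-346|461) = 1.
d is a quadratic residue mod p, hence 461 splits in O_K.

split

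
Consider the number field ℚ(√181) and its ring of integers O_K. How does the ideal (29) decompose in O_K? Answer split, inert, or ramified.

181 mod 4 = 1, hence disc K = 181 and O_K = ℤ[(1+√181)/2].
Since gcd(29, 181) = 1 the prime 29 does not ramify.
(181/29) = 7^14 mod 29 = 1, giving Legendre symbol 1.
Legendre symbol 1 ⇒ 29 is split.

splits completely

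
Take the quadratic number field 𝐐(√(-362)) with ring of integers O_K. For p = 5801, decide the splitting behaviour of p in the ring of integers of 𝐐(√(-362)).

d = -362 ≡ 2 (mod 4), so O_K = ℤ[√-362] and disc(K) = 4d = -1448.
Since gcd(5801, -1448) = 1 the prime 5801 does not ramify.
Euler's criterion: (-362)^2900 mod 5801 = 1. Thus (-362|5801) = 1.
d is a quadratic residue mod p, hence 5801 splits in O_K.

5801 splits in O_K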